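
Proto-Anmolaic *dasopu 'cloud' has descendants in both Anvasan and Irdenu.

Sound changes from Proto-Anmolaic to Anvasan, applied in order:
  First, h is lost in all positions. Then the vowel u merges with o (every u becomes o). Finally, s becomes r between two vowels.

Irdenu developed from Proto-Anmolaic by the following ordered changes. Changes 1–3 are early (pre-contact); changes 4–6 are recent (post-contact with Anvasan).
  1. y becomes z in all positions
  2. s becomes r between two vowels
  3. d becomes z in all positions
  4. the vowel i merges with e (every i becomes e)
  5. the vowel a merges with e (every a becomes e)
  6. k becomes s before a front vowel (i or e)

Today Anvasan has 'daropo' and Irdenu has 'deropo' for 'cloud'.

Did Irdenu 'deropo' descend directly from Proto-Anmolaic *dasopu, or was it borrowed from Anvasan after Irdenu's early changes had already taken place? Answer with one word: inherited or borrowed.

If inherited, *dasopu would pass through all of Irdenu's changes:
Irdenu: *dasopu
  dasopu (rule 1 does not apply)
  dasopu → daropu   [rhotacism]
  daropu → zaropu   [unconditioned shift]
  zaropu (rule 4 does not apply)
  zaropu → zeropu   [vowel merger]
  zeropu (rule 6 does not apply)
  giving Irdenu zeropu.
If borrowed from Anvasan 'daropo' after the early changes, it would undergo only the recent ones:
  rule 4 (vowel merger): no change (daropo)
  rule 5 (vowel merger): daropo → deropo
  rule 6 (palatalisation): no change (deropo)
  ⇒ as a loan: deropo
Irdenu 'deropo' matches the loan outcome 'deropo', not the inherited 'zeropu' — it skipped the early Irdenu changes, so it was borrowed from Anvasan.

borrowed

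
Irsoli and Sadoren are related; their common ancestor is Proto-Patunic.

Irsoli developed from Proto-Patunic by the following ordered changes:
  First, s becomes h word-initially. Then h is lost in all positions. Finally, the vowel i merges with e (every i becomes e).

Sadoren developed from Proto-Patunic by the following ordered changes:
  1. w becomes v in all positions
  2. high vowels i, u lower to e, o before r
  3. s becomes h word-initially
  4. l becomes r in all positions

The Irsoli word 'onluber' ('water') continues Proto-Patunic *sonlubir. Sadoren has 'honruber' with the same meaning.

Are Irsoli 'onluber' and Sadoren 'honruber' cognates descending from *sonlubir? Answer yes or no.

yes

Derive the expected Sadoren reflex of *sonlubir:
Sadoren: *sonlubir
  sonlubir (rule 1 does not apply)
  sonlubir → sonluber   [pre-rhotic lowering]
  sonluber → honluber   [debuccalisation]
  honluber → honruber   [unconditioned shift]
  giving Sadoren honruber.
Sadoren 'honruber' matches the regular reflex exactly, so the pair is cognate.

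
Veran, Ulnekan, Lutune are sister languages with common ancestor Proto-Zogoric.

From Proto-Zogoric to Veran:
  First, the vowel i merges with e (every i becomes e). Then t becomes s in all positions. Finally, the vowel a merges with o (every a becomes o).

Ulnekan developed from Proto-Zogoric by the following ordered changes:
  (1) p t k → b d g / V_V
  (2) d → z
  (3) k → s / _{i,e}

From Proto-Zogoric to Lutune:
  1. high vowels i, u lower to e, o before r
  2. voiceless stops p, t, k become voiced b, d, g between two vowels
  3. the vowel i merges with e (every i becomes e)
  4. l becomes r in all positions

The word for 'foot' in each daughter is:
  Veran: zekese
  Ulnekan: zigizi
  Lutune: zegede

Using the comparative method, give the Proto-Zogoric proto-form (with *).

Position 4: Veran has e, Ulnekan has i, Lutune has e. Ulnekan preserves i here (none of its changes turn any other segment into i), so the proto-segment is *i.
Position 2: Veran has e, Ulnekan has i, Lutune has e. Ulnekan preserves i here (none of its changes turn any other segment into i), so the proto-segment is *i.
Position 3: Veran has k, Ulnekan has g, Lutune has g. Veran preserves k here (none of its changes turn any other segment into k), so the proto-segment is *k.
Verify the candidate proto-form against each daughter:
Veran: *zikiti
  zikiti → zekete   [vowel merger]
  zekete → zekese   [unconditioned shift]
  zekese (rule 3 does not apply)
  giving Veran zekese.
Ulnekan: start from *zikiti.
  rule 1 (intervocalic voicing): zikiti → zigidi
  rule 2 (unconditioned shift): zigidi → zigizi
  rule 3: no change — zigizi
  ⇒ Ulnekan zigizi
Lutune: start from *zikiti.
  rule 1: no change — zikiti
  rule 2 (intervocalic voicing): zikiti → zigidi
  rule 3 (vowel merger): zigidi → zegede
  rule 4: no change — zegede
  ⇒ Lutune zegede
No other proto-form is consistent with every reflex, so the reconstruction is *zikiti.

*zikiti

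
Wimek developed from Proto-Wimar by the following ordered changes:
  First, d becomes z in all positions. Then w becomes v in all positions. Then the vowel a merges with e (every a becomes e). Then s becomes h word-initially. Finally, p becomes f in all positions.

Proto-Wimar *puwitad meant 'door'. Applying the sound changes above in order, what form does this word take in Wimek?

Wimek: *puwitad
  puwitad → puwitaz   [unconditioned shift]
  puwitaz → puvitaz   [unconditioned shift]
  puvitaz → puvitez   [vowel merger]
  puvitez (rule 4 does not apply)
  puvitez → fuvitez   [unconditioned shift]
  giving Wimek fuvitez.

fuvitez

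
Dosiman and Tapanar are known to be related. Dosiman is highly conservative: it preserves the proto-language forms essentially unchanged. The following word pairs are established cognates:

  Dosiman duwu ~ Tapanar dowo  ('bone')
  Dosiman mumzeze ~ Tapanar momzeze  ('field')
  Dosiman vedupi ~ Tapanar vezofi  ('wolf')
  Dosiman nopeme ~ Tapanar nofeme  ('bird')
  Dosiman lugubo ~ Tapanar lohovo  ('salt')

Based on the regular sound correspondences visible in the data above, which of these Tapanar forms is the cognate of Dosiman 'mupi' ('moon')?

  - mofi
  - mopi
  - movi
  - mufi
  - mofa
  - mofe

vedupi ~ vezofi — Dosiman u corresponds to Tapanar o after a consonant, before a labial obstruent.
vedupi ~ vezofi — Dosiman p corresponds to Tapanar f between vowels (before a front vowel).
Applying these to Dosiman 'mupi':
  mupi → mopi   (u→o after a consonant, before a labial obstruent)
  mopi → mofi   (p→f between vowels (before a front vowel))
So the Tapanar cognate is 'mofi'.

mofi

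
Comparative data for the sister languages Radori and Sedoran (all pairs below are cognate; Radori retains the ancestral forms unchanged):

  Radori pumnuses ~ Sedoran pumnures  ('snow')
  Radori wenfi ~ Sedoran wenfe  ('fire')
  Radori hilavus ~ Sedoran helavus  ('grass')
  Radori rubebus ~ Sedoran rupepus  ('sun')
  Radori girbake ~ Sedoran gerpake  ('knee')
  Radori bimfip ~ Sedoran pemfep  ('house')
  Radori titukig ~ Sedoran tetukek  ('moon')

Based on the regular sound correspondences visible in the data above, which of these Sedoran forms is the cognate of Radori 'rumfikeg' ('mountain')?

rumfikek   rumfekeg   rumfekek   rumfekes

rumfekek

hilavus ~ helavus, titukig ~ tetukek — Radori i corresponds to Sedoran e after a consonant, before a consonant other than r, m, n, p, b, f, v.
titukig ~ tetukek — Radori g corresponds to Sedoran k word-finally.
Applying these to Radori 'rumfikeg':
  rumfikeg → rumfekeg   (i→e after a consonant, before a consonant other than r, m, n, p, b, f, v)
  rumfekeg → rumfekek   (g→k word-finally)
So the Sedoran cognate is 'rumfekek'.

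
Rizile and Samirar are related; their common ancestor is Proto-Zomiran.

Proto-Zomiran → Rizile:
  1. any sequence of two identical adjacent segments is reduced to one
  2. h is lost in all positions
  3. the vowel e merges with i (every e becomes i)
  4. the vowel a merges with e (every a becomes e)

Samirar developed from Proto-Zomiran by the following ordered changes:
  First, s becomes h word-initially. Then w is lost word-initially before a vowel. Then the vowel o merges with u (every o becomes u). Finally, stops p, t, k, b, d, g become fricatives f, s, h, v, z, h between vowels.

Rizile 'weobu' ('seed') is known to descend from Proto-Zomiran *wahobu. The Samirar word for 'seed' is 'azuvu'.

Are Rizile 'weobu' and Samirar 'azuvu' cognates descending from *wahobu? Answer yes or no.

no

Derive the expected Samirar reflex of *wahobu:
Samirar: *wahobu
  wahobu (rule 1 does not apply)
  wahobu → ahobu   [glide loss]
  ahobu → ahubu   [vowel merger]
  ahubu → ahuvu   [intervocalic lenition]
  giving Samirar ahuvu.
The regular Samirar reflex would be 'ahuvu', but the attested form is 'azuvu'. The correspondence is irregular, so they are not cognates (the Samirar form has a different source).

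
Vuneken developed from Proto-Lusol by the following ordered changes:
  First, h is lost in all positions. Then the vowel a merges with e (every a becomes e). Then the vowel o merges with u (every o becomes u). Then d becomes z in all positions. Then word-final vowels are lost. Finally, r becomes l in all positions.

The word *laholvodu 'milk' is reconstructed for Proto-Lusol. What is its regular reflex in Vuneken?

Vuneken: *laholvodu
  laholvodu → laolvodu   [h-loss]
  laolvodu → leolvodu   [vowel merger]
  leolvodu → leulvudu   [vowel merger]
  leulvudu → leulvuzu   [unconditioned shift]
  leulvuzu → leulvuz   [apocope]
  leulvuz (rule 6 does not apply)
  giving Vuneken leulvuz.

leulvuz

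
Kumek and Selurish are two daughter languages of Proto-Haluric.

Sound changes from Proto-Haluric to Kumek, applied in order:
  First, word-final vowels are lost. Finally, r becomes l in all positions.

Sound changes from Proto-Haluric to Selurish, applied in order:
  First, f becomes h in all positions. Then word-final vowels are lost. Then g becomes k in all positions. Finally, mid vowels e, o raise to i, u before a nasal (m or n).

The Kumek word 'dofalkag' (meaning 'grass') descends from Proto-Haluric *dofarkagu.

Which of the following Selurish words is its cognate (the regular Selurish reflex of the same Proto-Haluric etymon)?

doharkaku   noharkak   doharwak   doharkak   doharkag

Selurish: start from *dofarkagu.
  rule 1 (unconditioned shift): dofarkagu → doharkagu
  rule 2 (apocope): doharkagu → doharkag
  rule 3 (unconditioned shift): doharkag → doharkak
  rule 4: no change — doharkak
  ⇒ Selurish doharkak
Among the options, 'doharkak' alone shows every Selurish change applied in order.

doharkak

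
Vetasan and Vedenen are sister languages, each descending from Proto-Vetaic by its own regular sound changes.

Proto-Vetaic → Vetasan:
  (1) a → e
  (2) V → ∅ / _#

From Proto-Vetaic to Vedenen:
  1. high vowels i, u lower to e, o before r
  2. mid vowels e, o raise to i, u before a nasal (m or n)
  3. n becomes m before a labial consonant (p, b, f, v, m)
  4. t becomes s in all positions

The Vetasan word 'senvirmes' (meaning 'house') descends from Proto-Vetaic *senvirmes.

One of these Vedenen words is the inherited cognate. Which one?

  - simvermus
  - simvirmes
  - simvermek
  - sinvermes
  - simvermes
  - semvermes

Vedenen: start from *senvirmes.
  rule 1 (pre-rhotic lowering): senvirmes → senvermes
  rule 2 (pre-nasal raising): senvermes → sinvermes
  rule 3 (nasal place assimilation): sinvermes → simvermes
  rule 4: no change — simvermes
  ⇒ Vedenen simvermes
The other candidates each miss or misapply at least one Vedenen change.

simvermes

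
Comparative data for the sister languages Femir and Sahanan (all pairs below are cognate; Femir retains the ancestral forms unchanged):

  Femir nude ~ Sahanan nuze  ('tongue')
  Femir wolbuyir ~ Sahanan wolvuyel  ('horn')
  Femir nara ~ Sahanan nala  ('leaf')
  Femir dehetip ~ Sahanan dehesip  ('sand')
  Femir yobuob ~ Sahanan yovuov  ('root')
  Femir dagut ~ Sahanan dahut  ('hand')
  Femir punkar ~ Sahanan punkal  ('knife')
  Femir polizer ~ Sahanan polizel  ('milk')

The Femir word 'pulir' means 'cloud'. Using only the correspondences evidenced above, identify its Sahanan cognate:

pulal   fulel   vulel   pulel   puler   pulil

pulel

wolbuyir ~ wolvuyel — Femir i corresponds to Sahanan e after a consonant, before r.
wolbuyir ~ wolvuyel, punkar ~ punkal — Femir r corresponds to Sahanan l word-finally.
Applying these to Femir 'pulir':
  pulir → puler   (i→e after a consonant, before r)
  puler → pulel   (r→l word-finally)
So the Sahanan cognate is 'pulel'.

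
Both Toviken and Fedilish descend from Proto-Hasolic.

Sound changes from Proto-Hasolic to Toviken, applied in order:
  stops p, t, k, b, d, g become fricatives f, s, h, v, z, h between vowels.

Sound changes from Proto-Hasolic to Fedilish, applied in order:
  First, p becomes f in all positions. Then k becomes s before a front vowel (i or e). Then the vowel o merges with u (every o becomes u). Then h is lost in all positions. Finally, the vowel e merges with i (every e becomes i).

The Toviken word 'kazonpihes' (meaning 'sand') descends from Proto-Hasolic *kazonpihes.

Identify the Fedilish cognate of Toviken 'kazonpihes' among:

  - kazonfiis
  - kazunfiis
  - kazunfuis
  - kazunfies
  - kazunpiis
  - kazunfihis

kazunfiis

Fedilish: *kazonpihes > kazonfihes > kazunfihes > kazunfies > kazunfiis  (by unconditioned shift, vowel merger, h-loss, vowel merger)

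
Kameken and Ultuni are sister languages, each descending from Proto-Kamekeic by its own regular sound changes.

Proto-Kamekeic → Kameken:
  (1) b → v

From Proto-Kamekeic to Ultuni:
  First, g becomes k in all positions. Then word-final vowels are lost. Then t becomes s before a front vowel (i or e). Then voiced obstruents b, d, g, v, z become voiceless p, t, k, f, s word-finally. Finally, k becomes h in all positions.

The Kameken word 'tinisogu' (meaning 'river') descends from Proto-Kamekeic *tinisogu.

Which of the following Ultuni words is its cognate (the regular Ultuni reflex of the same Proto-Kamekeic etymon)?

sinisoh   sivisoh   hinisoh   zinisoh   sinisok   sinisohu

Ultuni: *tinisogu > tinisoku > tinisok > sinisok > sinisoh  (by unconditioned shift, apocope, palatalisation, unconditioned shift)

sinisoh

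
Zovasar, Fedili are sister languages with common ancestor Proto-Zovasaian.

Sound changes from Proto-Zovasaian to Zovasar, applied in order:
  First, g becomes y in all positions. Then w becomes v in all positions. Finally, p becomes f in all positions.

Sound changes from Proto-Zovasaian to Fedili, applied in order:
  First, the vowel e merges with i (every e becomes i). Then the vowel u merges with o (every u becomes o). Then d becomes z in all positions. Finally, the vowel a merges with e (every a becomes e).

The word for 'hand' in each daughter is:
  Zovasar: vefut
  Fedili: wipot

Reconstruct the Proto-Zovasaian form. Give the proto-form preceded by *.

Position 2: Zovasar has e, Fedili has i. Zovasar preserves e here (none of its changes turn any other segment into e), so the proto-segment is *e.
Position 1: Zovasar has v, Fedili has w. Fedili preserves w here (none of its changes turn any other segment into w), so the proto-segment is *w.
This points to *weput. Verify forward in each daughter:
Zovasar: *weput
  weput (rule 1 does not apply)
  weput → veput   [unconditioned shift]
  veput → vefut   [unconditioned shift]
  giving Zovasar vefut.
Fedili: start from *weput.
  rule 1 (vowel merger): weput → wiput
  rule 2 (vowel merger): wiput → wipot
  rule 3: no change — wipot
  rule 4: no change — wipot
  ⇒ Fedili wipot
No other proto-form is consistent with every reflex, so the reconstruction is *weput.

*weput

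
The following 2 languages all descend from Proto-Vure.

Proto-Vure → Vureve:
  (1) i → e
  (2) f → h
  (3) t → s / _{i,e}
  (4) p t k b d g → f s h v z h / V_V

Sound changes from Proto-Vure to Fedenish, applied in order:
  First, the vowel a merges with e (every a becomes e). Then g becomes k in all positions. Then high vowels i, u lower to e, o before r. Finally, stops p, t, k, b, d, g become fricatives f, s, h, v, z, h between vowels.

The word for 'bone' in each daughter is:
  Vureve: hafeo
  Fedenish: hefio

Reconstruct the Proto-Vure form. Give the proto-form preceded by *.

Position 3: Vureve has f, Fedenish has f. In Vureve, f can only continue *p, so the proto-segment is *p.
Position 4: Vureve has e, Fedenish has i. Fedenish preserves i here (none of its changes turn any other segment into i), so the proto-segment is *i.
Position 2: Vureve has a, Fedenish has e. Vureve preserves a here (none of its changes turn any other segment into a), so the proto-segment is *a.
Continuing position by position gives *hapio; check it forward:
Vureve: *hapio
  hapio → hapeo   [vowel merger]
  hapeo (rule 2 does not apply)
  hapeo (rule 3 does not apply)
  hapeo → hafeo   [intervocalic lenition]
  giving Vureve hafeo.
Fedenish: *hapio
  hapio → hepio   [vowel merger]
  hepio (rule 2 does not apply)
  hepio (rule 3 does not apply)
  hepio → hefio   [intervocalic lenition]
  giving Fedenish hefio.
No other proto-form is consistent with every reflex, so the reconstruction is *hapio.

*hapio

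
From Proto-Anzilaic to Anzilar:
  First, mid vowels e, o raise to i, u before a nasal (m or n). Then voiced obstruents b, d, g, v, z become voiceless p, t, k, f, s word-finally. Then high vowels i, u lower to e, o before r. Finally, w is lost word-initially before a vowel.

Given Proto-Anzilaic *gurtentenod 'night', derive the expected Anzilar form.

Anzilar: *gurtentenod > gurtintinod > gurtintinot > gortintinot  (by pre-nasal raising, final devoicing, pre-rhotic lowering)

gortintinot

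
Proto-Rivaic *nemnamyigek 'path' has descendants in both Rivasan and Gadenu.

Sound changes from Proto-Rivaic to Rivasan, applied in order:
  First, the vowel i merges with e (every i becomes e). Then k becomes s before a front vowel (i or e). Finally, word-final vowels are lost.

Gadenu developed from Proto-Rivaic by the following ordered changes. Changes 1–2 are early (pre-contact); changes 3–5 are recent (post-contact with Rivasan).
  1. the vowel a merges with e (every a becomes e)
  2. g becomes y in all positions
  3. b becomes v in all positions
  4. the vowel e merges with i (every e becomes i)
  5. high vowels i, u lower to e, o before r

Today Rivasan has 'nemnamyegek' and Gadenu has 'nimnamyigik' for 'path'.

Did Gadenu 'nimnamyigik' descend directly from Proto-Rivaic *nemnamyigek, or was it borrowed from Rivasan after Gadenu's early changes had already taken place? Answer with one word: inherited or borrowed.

If inherited, *nemnamyigek would pass through all of Gadenu's changes:
Gadenu: *nemnamyigek > nemnemyigek > nemnemyiyek > nimnimyiyik  (by vowel merger, unconditioned shift, vowel merger)
If borrowed from Rivasan 'nemnamyegek' after the early changes, it would undergo only the recent ones:
  rule 3 (unconditioned shift): no change (nemnamyegek)
  rule 4 (vowel merger): nemnamyegek → nimnamyigik
  rule 5 (pre-rhotic lowering): no change (nimnamyigik)
  ⇒ as a loan: nimnamyigik
Gadenu 'nimnamyigik' matches the loan outcome 'nimnamyigik', not the inherited 'nimnimyiyik' — it skipped the early Gadenu changes, so it was borrowed from Rivasan.

borrowed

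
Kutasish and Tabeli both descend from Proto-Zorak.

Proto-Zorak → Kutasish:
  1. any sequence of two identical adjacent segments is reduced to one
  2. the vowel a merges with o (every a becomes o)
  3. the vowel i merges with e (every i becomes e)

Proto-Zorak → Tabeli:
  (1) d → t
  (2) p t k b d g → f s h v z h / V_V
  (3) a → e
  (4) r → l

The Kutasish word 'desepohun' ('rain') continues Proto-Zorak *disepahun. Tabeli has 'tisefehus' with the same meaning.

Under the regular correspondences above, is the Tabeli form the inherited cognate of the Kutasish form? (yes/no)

no

Derive the expected Tabeli reflex of *disepahun:
Tabeli: *disepahun > tisepahun > tisefahun > tisefehun  (by unconditioned shift, intervocalic lenition, vowel merger)
The regular Tabeli reflex would be 'tisefehun', but the attested form is 'tisefehus'. The correspondence is irregular, so they are not cognates (the Tabeli form has a different source).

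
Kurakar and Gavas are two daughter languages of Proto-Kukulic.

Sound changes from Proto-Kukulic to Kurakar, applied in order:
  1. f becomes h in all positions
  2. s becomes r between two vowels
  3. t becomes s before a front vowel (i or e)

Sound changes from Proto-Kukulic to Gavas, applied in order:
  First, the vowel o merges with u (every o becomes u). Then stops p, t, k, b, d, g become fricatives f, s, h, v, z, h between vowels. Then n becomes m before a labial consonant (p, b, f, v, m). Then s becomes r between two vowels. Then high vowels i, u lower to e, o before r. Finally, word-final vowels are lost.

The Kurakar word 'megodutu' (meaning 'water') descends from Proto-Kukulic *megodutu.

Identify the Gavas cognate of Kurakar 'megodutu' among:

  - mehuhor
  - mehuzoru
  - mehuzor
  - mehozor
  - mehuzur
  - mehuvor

mehuzor

Gavas: *megodutu > megudutu > mehuzusu > mehuzuru > mehuzoru > mehuzor  (by vowel merger, intervocalic lenition, rhotacism, pre-rhotic lowering, apocope)
The other candidates each miss or misapply at least one Gavas change.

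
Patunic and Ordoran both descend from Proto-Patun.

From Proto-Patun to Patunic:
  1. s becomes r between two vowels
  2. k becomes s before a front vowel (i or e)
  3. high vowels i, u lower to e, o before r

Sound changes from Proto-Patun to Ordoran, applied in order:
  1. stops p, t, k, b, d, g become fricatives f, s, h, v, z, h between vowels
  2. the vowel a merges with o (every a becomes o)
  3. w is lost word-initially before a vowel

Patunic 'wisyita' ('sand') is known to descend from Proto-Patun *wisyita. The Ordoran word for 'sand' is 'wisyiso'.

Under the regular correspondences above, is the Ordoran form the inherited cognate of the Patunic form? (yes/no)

Derive the expected Ordoran reflex of *wisyita:
Ordoran: *wisyita
  wisyita → wisyisa   [intervocalic lenition]
  wisyisa → wisyiso   [vowel merger]
  wisyiso → isyiso   [glide loss]
  giving Ordoran isyiso.
The regular Ordoran reflex would be 'isyiso', but the attested form is 'wisyiso'. The correspondence is irregular, so they are not cognates (the Ordoran form has a different source).

no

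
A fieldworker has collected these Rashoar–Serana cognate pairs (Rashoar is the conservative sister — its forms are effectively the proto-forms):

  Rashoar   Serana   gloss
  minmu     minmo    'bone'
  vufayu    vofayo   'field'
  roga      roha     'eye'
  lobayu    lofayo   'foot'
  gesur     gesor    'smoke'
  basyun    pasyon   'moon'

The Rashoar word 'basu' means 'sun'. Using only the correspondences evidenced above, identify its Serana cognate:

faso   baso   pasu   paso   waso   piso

basyun ~ pasyon — Rashoar b corresponds to Serana p word-initially before a back vowel.
minmu ~ minmo, vufayu ~ vofayo — Rashoar u corresponds to Serana o word-finally.
Applying these to Rashoar 'basu':
  basu → pasu   (b→p word-initially before a back vowel)
  pasu → paso   (u→o word-finally)
So the Serana cognate is 'paso'.

paso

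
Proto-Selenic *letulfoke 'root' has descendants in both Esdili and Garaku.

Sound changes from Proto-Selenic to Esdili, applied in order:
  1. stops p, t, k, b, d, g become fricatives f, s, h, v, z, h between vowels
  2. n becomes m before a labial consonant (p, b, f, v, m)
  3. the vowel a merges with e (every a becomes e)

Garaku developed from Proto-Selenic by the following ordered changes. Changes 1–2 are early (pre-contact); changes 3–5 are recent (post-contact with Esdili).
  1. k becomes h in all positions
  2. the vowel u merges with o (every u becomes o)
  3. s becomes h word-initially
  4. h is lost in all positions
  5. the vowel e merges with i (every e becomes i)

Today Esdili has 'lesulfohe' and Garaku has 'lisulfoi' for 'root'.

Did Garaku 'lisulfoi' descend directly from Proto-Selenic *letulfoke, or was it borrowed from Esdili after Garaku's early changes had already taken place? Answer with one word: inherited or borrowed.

If inherited, *letulfoke would pass through all of Garaku's changes:
Garaku: *letulfoke > letulfohe > letolfohe > letolfoe > litolfoi  (by unconditioned shift, vowel merger, h-loss, vowel merger)
If borrowed from Esdili 'lesulfohe' after the early changes, it would undergo only the recent ones:
  rule 3 (debuccalisation): no change (lesulfohe)
  rule 4 (h-loss): lesulfohe → lesulfoe
  rule 5 (vowel merger): lesulfoe → lisulfoi
  ⇒ as a loan: lisulfoi
Garaku 'lisulfoi' matches the loan outcome 'lisulfoi', not the inherited 'litolfoi' — it skipped the early Garaku changes, so it was borrowed from Esdili.

borrowed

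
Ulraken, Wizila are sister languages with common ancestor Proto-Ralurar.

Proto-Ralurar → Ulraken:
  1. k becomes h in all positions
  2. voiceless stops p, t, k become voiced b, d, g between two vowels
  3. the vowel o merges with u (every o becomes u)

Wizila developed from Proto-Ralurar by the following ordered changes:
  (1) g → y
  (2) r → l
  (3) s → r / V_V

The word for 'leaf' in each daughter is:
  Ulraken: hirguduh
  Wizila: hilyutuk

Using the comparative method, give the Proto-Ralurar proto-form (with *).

Position 8: Ulraken has h, Wizila has k. Wizila preserves k here (none of its changes turn any other segment into k), so the proto-segment is *k.
Position 3: Ulraken has r, Wizila has l. Ulraken preserves r here (none of its changes turn any other segment into r), so the proto-segment is *r.
Verify the candidate proto-form against each daughter:
Ulraken: start from *hirgutuk.
  rule 1 (unconditioned shift): hirgutuk → hirgutuh
  rule 2 (intervocalic voicing): hirgutuh → hirguduh
  rule 3: no change — hirguduh
  ⇒ Ulraken hirguduh
Wizila: start from *hirgutuk.
  rule 1 (unconditioned shift): hirgutuk → hiryutuk
  rule 2 (unconditioned shift): hiryutuk → hilyutuk
  rule 3: no change — hilyutuk
  ⇒ Wizila hilyutuk
No other proto-form is consistent with every reflex, so the reconstruction is *hirgutuk.

*hirgutuk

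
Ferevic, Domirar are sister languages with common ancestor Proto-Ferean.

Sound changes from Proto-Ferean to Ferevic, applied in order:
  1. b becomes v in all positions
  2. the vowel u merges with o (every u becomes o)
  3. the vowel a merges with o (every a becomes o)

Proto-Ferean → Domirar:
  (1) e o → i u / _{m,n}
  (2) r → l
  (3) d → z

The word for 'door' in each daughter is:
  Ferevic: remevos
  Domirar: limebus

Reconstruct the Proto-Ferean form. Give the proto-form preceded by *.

*remebus

Position 1: Ferevic has r, Domirar has l. Ferevic preserves r here (none of its changes turn any other segment into r), so the proto-segment is *r.
Position 5: Ferevic has v, Domirar has b. Domirar preserves b here (none of its changes turn any other segment into b), so the proto-segment is *b.
Position 2: Ferevic has e, Domirar has i. Ferevic preserves e here (none of its changes turn any other segment into e), so the proto-segment is *e.
Continuing position by position gives *remebus; check it forward:
Ferevic: *remebus
  remebus → remevus   [unconditioned shift]
  remevus → remevos   [vowel merger]
  remevos (rule 3 does not apply)
  giving Ferevic remevos.
Domirar: *remebus
  remebus → rimebus   [pre-nasal raising]
  rimebus → limebus   [unconditioned shift]
  limebus (rule 3 does not apply)
  giving Domirar limebus.
*remebus is the unique common source.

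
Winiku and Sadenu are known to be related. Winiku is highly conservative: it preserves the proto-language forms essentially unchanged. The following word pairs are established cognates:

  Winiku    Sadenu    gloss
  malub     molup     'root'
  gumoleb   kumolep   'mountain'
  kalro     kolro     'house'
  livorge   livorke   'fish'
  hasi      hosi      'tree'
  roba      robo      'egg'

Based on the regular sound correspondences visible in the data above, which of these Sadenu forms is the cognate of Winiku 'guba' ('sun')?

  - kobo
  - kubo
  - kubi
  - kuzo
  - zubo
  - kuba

gumoleb ~ kumolep — Winiku g corresponds to Sadenu k word-initially before a back vowel.
roba ~ robo — Winiku a corresponds to Sadenu o word-finally.
Applying these to Winiku 'guba':
  guba → kuba   (g→k word-initially before a back vowel)
  kuba → kubo   (a→o word-finally)
So the Sadenu cognate is 'kubo'.

kubo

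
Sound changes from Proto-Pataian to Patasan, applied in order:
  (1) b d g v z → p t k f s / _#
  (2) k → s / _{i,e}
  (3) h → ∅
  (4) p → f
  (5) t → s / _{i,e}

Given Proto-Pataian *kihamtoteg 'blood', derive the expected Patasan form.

siamtosek

Patasan: *kihamtoteg
  kihamtoteg → kihamtotek   [final devoicing]
  kihamtotek → sihamtotek   [palatalisation]
  sihamtotek → siamtotek   [h-loss]
  siamtotek (rule 4 does not apply)
  siamtotek → siamtosek   [palatalisation]
  giving Patasan siamtosek.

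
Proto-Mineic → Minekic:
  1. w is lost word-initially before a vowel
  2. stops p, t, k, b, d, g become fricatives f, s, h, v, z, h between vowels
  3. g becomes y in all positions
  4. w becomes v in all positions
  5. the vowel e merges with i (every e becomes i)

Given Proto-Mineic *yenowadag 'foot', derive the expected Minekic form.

Minekic: start from *yenowadag.
  rule 1: no change — yenowadag
  rule 2 (intervocalic lenition): yenowadag → yenowazag
  rule 3 (unconditioned shift): yenowazag → yenowazay
  rule 4 (unconditioned shift): yenowazay → yenovazay
  rule 5 (vowel merger): yenovazay → yinovazay
  ⇒ Minekic yinovazay

yinovazay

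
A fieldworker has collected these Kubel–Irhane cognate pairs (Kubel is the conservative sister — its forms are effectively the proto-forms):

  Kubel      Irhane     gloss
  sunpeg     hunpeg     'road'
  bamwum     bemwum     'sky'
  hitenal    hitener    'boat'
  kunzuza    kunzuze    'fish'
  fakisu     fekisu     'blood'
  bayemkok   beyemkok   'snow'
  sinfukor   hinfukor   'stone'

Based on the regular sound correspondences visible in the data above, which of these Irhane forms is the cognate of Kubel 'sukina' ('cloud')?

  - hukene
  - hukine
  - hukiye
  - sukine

sunpeg ~ hunpeg — Kubel s corresponds to Irhane h word-initially before a back vowel.
kunzuza ~ kunzuze — Kubel a corresponds to Irhane e word-finally.
Applying these to Kubel 'sukina':
  sukina → hukina   (s→h word-initially before a back vowel)
  hukina → hukine   (a→e word-finally)
So the Irhane cognate is 'hukine'.

hukine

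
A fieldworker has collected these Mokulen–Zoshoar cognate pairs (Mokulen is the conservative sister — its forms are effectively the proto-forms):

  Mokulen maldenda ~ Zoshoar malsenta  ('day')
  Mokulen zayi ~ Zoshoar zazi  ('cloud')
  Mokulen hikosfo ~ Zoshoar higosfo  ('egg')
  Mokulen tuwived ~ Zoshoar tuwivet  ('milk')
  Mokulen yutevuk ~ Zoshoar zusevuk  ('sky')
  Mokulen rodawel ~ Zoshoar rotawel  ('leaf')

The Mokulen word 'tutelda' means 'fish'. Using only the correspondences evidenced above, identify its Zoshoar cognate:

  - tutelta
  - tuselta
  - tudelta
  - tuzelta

tuselta

yutevuk ~ zusevuk — Mokulen t corresponds to Zoshoar s between vowels (before a front vowel).
maldenda ~ malsenta — Mokulen d corresponds to Zoshoar t after a consonant, before a back vowel.
Applying these to Mokulen 'tutelda':
  tutelda → tuselda   (t→s between vowels (before a front vowel))
  tuselda → tuselta   (d→t after a consonant, before a back vowel)
So the Zoshoar cognate is 'tuselta'.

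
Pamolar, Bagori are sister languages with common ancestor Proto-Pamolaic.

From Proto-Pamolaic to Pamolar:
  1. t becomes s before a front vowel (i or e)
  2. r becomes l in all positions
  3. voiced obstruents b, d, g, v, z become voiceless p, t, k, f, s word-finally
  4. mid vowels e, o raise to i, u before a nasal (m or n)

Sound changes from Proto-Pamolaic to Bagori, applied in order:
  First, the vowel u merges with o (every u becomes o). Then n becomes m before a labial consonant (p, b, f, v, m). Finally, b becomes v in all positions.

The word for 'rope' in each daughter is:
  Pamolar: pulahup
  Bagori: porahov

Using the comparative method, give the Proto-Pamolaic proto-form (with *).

*purahub

Position 2: Pamolar has u, Bagori has o. Taking the neighbouring segments as reconstructed: Pamolar u can only go back to *u; Bagori o could go back to *o or *u — the one source consistent with every daughter is *u.
Position 7: Pamolar has p, Bagori has v. Taking the neighbouring segments as reconstructed: Pamolar p could go back to *p or *b; Bagori v could go back to *b or *v — the one source consistent with every daughter is *b.
Verify the candidate proto-form against each daughter:
Pamolar: *purahub
  purahub (rule 1 does not apply)
  purahub → pulahub   [unconditioned shift]
  pulahub → pulahup   [final devoicing]
  pulahup (rule 4 does not apply)
  giving Pamolar pulahup.
Bagori: *purahub
  purahub → porahob   [vowel merger]
  porahob (rule 2 does not apply)
  porahob → porahov   [unconditioned shift]
  giving Bagori porahov.
*purahub is the unique common source.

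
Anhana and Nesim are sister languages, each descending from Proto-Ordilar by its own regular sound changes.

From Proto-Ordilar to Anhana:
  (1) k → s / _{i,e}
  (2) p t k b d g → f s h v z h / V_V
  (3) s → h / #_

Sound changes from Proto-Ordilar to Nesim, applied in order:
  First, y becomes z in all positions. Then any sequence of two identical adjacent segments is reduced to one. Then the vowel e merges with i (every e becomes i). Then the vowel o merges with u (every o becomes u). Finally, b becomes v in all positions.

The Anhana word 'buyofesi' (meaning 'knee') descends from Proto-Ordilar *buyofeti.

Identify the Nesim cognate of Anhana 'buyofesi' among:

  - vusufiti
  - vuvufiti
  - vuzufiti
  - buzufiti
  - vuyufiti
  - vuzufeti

Nesim: *buyofeti > buzofeti > buzofiti > buzufiti > vuzufiti  (by unconditioned shift, vowel merger, vowel merger, unconditioned shift)
Only 'vuzufiti' matches the regular Nesim development of *buyofeti.

vuzufiti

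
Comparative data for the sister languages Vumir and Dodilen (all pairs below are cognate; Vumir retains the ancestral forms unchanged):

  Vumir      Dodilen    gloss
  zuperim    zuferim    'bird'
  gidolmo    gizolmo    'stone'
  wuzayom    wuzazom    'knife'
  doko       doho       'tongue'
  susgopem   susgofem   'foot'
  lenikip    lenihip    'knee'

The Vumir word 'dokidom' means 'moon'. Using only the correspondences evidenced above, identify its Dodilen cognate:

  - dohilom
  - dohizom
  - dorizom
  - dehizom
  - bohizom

dohizom

lenikip ~ lenihip — Vumir k corresponds to Dodilen h between vowels (before a front vowel).
gidolmo ~ gizolmo — Vumir d corresponds to Dodilen z between vowels (before a back vowel).
Applying these to Vumir 'dokidom':
  dokidom → dohidom   (k→h between vowels (before a front vowel))
  dohidom → dohizom   (d→z between vowels (before a back vowel))
So the Dodilen cognate is 'dohizom'.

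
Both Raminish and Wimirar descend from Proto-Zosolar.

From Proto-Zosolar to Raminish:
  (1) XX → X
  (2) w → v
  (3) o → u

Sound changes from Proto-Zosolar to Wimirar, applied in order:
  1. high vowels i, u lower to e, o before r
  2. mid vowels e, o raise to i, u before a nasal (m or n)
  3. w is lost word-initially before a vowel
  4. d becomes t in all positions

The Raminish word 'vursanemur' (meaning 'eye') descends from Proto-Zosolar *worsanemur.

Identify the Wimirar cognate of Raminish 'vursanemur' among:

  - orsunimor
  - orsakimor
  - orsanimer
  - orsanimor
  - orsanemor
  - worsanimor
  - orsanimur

Wimirar: *worsanemur > worsanemor > worsanimor > orsanimor  (by pre-rhotic lowering, pre-nasal raising, glide loss)

orsanimor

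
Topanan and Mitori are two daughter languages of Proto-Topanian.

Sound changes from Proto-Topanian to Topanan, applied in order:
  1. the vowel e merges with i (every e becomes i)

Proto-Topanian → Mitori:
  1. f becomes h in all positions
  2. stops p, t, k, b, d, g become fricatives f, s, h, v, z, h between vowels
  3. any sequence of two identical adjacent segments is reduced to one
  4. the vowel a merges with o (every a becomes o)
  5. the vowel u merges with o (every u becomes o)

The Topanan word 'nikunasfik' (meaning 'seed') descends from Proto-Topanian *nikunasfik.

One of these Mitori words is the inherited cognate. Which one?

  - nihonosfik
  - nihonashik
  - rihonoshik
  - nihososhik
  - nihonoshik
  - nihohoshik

nihonoshik

Mitori: *nikunasfik > nikunashik > nihunashik > nihunoshik > nihonoshik  (by unconditioned shift, intervocalic lenition, vowel merger, vowel merger)
The other candidates each miss or misapply at least one Mitori change.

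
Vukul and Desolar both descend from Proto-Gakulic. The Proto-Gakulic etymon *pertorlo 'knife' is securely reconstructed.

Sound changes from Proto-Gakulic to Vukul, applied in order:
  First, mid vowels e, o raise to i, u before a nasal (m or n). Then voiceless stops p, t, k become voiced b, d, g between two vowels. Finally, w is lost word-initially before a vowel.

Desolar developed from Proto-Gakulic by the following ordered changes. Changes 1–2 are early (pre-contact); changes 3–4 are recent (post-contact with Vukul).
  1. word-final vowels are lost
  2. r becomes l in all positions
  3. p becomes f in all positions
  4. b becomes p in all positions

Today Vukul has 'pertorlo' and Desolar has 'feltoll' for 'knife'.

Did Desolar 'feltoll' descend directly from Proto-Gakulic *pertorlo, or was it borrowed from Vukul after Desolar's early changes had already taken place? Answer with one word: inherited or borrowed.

If inherited, *pertorlo would pass through all of Desolar's changes:
Desolar: start from *pertorlo.
  rule 1 (apocope): pertorlo → pertorl
  rule 2 (unconditioned shift): pertorl → peltoll
  rule 3 (unconditioned shift): peltoll → feltoll
  rule 4: no change — feltoll
  ⇒ Desolar feltoll
If borrowed from Vukul 'pertorlo' after the early changes, it would undergo only the recent ones:
  rule 3 (unconditioned shift): pertorlo → fertorlo
  rule 4 (unconditioned shift): no change (fertorlo)
  ⇒ as a loan: fertorlo
Desolar 'feltoll' matches the inherited outcome exactly, so it is an inherited cognate, not a loan.

inherited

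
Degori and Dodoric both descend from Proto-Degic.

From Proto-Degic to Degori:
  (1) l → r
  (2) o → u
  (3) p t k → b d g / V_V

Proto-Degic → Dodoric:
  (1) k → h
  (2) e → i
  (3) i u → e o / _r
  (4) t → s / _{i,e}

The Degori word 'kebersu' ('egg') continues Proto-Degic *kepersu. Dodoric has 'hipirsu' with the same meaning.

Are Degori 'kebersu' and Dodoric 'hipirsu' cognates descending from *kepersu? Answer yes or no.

Derive the expected Dodoric reflex of *kepersu:
Dodoric: *kepersu
  kepersu → hepersu   [unconditioned shift]
  hepersu → hipirsu   [vowel merger]
  hipirsu → hipersu   [pre-rhotic lowering]
  hipersu (rule 4 does not apply)
  giving Dodoric hipersu.
The regular Dodoric reflex would be 'hipersu', but the attested form is 'hipirsu'. The correspondence is irregular, so they are not cognates (the Dodoric form has a different source).

no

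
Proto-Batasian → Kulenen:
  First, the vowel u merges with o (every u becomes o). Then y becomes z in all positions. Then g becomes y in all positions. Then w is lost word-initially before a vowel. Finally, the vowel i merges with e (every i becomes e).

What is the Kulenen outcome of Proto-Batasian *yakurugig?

Kulenen: *yakurugig > yakorogig > zakorogig > zakoroyiy > zakoroyey  (by vowel merger, unconditioned shift, unconditioned shift, vowel merger)

zakoroyey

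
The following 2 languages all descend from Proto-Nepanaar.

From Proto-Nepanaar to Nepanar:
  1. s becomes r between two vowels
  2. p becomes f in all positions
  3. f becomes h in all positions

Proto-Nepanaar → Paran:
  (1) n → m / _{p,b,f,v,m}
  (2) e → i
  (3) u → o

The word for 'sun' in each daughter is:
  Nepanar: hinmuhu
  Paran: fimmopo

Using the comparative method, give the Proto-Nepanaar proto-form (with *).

*finmupu

Position 3: Nepanar has n, Paran has m. Nepanar preserves n here (none of its changes turn any other segment into n), so the proto-segment is *n.
Position 1: Nepanar has h, Paran has f. Paran preserves f here (none of its changes turn any other segment into f), so the proto-segment is *f.
Position 7: Nepanar has u, Paran has o. Nepanar preserves u here (none of its changes turn any other segment into u), so the proto-segment is *u.
Verify the candidate proto-form against each daughter:
Nepanar: *finmupu
  finmupu (rule 1 does not apply)
  finmupu → finmufu   [unconditioned shift]
  finmufu → hinmuhu   [unconditioned shift]
  giving Nepanar hinmuhu.
Paran: *finmupu > fimmupu > fimmopo  (by nasal place assimilation, vowel merger)
*finmupu is the unique common source.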